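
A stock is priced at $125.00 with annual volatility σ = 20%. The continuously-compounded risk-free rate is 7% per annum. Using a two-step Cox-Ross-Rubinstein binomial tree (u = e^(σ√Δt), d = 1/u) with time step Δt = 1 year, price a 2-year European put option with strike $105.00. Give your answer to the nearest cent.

CRR parameters: u = e^(σ√Δt) = e^(0.2·√1) = 1.2214, d = 1/u = 0.8187
Per-period rate: rΔt = 0.07·1 = 0.07, so R = e^0.07 = 1.0725
Risk-neutral probability p = (e^0.07 − 0.8187)/(1.2214 − 0.8187) = 0.2538/0.4027 = 0.6302
Terminal stock prices: S_uu = 186.5, S_ud = 125, S_dd = 83.79
Terminal payoffs (K − S): max(-81.48, 0) = 0, max(-20, 0) = 0, max(21.21, 0) = 21.21
Node u (S = 152.7): V_u = e^(−0.07)·[0.6302·0.0000 + 0.3698·0.0000] = 0.0000
Node d (S = 102.3): V_d = e^(−0.07)·[0.6302·0.0000 + 0.3698·21.2100] = 7.3125
Node 0 (S = 125): V_0 = e^(−0.07)·[0.6302·0.0000 + 0.3698·7.3125] = 2.5211

$2.52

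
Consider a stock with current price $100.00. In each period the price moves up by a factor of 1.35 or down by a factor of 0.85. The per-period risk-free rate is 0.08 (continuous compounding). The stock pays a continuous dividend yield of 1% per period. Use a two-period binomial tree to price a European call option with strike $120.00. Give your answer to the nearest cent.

$10.51

Per-period risk-free factor R = e^0.08 = 1.0833; dividend-adjusted growth = e^(0.08−0.01) = 1.0725.
Risk-neutral probability p = (1.0725 − 0.85)/(1.35 − 0.85) = 0.2225/0.5000 = 0.4450
Terminal stock prices: S_uu = 182.3, S_ud = 114.8, S_dd = 72.25
Terminal payoffs (S − K): max(62.25, 0) = 62.25, max(-5.25, 0) = 0, max(-47.75, 0) = 0
Node u (S = 135): V_u = e^(−0.08)·[0.4450·62.2500 + 0.5550·0.0000] = 25.5724
Node d (S = 85): V_d = e^(−0.08)·[0.4450·0.0000 + 0.5550·0.0000] = 0.0000
Node 0 (S = 100): V_0 = e^(−0.08)·[0.4450·25.5724 + 0.5550·0.0000] = 10.5052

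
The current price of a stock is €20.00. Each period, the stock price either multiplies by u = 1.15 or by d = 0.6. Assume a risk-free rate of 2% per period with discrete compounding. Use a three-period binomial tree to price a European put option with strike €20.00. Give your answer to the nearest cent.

€3.22

Risk-neutral probability p = (1 + 0.02 − 0.6)/(1.15 − 0.6) = 0.4200/0.5500 = 0.7636
Terminal stock prices: S_uuu = 30.42, S_uud = 15.87, S_udd = 8.28, S_ddd = 4.32
Terminal payoffs (K − S): max(-10.42, 0) = 0, max(4.13, 0) = 4.13, max(11.72, 0) = 11.72, max(15.68, 0) = 15.68
Node uu (S = 26.45): V_uu = 1/1.02·[0.7636·0.0000 + 0.2364·4.1300] = 0.9570
Node ud (S = 13.8): V_ud = 1/1.02·[0.7636·4.1300 + 0.2364·11.7200] = 5.8078
Node dd (S = 7.2): V_dd = 1/1.02·[0.7636·11.7200 + 0.2364·15.6800] = 12.4078
Node u (S = 23): V_u = 1/1.02·[0.7636·0.9570 + 0.2364·5.8078] = 2.0623
Node d (S = 12): V_d = 1/1.02·[0.7636·5.8078 + 0.2364·12.4078] = 7.2234
Node 0 (S = 20): V_0 = 1/1.02·[0.7636·2.0623 + 0.2364·7.2234] = 3.2179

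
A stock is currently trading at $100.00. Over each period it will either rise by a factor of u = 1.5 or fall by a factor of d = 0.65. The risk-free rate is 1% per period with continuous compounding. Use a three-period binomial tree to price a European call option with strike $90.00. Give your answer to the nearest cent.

$35.19

Risk-neutral probability p = (e^0.01 − 0.65)/(1.5 − 0.65) = 0.3601/0.8500 = 0.4236
Terminal stock prices: S_uuu = 337.5, S_uud = 146.2, S_udd = 63.38, S_ddd = 27.46
Terminal payoffs (S − K): max(247.5, 0) = 247.5, max(56.25, 0) = 56.25, max(-26.62, 0) = 0, max(-62.54, 0) = 0
Node uu (S = 225): V_uu = e^(−0.01)·[0.4236·247.5000 + 0.5764·56.2500] = 135.8955
Node ud (S = 97.5): V_ud = e^(−0.01)·[0.4236·56.2500 + 0.5764·0.0000] = 23.5898
Node dd (S = 42.25): V_dd = e^(−0.01)·[0.4236·0.0000 + 0.5764·0.0000] = 0.0000
Node u (S = 150): V_u = e^(−0.01)·[0.4236·135.8955 + 0.5764·23.5898] = 70.4531
Node d (S = 65): V_d = e^(−0.01)·[0.4236·23.5898 + 0.5764·0.0000] = 9.8929
Node 0 (S = 100): V_0 = e^(−0.01)·[0.4236·70.4531 + 0.5764·9.8929] = 35.1918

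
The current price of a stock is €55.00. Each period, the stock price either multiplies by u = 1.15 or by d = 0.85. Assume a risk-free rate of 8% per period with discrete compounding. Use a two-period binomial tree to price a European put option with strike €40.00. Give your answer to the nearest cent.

Risk-neutral probability p = (1 + 0.08 − 0.85)/(1.15 − 0.85) = 0.2300/0.3000 = 0.7667
Terminal stock prices: S_uu = 72.74, S_ud = 53.76, S_dd = 39.74
Terminal payoffs (K − S): max(-32.74, 0) = 0, max(-13.76, 0) = 0, max(0.2625, 0) = 0.2625
Node u (S = 63.25): V_u = 1/1.08·[0.7667·0.0000 + 0.2333·0.0000] = 0.0000
Node d (S = 46.75): V_d = 1/1.08·[0.7667·0.0000 + 0.2333·0.2625] = 0.0567
Node 0 (S = 55): V_0 = 1/1.08·[0.7667·0.0000 + 0.2333·0.0567] = 0.0123

€0.01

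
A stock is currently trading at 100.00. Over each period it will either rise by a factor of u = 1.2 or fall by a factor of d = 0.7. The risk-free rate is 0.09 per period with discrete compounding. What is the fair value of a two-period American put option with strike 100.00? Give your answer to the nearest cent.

Risk-neutral probability p = (1 + 0.09 − 0.7)/(1.2 − 0.7) = 0.3900/0.5000 = 0.7800
Terminal stock prices: S_uu = 144, S_ud = 84, S_dd = 49
Terminal payoffs (K − S): max(-44, 0) = 0, max(16, 0) = 16, max(51, 0) = 51
Node u (S = 120): continuation = 1/1.09·[0.7800·0.0000 + 0.2200·16.0000] = 3.2294; exercise value = 0.0000 ≤ continuation, so V_u = 3.2294
Node d (S = 70): continuation = 1/1.09·[0.7800·16.0000 + 0.2200·51.0000] = 21.7431; exercise value = 30.0000 > continuation, so V_d = 30.0000 (exercise)
Node 0 (S = 100): continuation = 1/1.09·[0.7800·3.2294 + 0.2200·30.0000] = 8.3660; exercise value = 0.0000 ≤ continuation, so V_0 = 8.3660

8.37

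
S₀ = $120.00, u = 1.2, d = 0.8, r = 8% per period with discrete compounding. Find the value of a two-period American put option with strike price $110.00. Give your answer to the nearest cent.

Risk-neutral probability p = (1 + 0.08 − 0.8)/(1.2 − 0.8) = 0.2800/0.4000 = 0.7000
Terminal stock prices: S_uu = 172.8, S_ud = 115.2, S_dd = 76.8
Terminal payoffs (K − S): max(-62.8, 0) = 0, max(-5.2, 0) = 0, max(33.2, 0) = 33.2
Node u (S = 144): continuation = 1/1.08·[0.7000·0.0000 + 0.3000·0.0000] = 0.0000; exercise value = 0.0000 ≤ continuation, so V_u = 0.0000
Node d (S = 96): continuation = 1/1.08·[0.7000·0.0000 + 0.3000·33.2000] = 9.2222; exercise value = 14.0000 > continuation, so V_d = 14.0000 (exercise)
Node 0 (S = 120): continuation = 1/1.08·[0.7000·0.0000 + 0.3000·14.0000] = 3.8889; exercise value = 0.0000 ≤ continuation, so V_0 = 3.8889

$3.89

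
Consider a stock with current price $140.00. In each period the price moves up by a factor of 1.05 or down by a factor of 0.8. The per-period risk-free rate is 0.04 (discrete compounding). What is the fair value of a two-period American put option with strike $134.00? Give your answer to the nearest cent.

Risk-neutral probability p = (1 + 0.04 − 0.8)/(1.05 − 0.8) = 0.2400/0.2500 = 0.9600
Terminal stock prices: S_uu = 154.3, S_ud = 117.6, S_dd = 89.6
Terminal payoffs (K − S): max(-20.35, 0) = 0, max(16.4, 0) = 16.4, max(44.4, 0) = 44.4
Node u (S = 147): continuation = 1/1.04·[0.9600·0.0000 + 0.0400·16.4000] = 0.6308; exercise value = 0.0000 ≤ continuation, so V_u = 0.6308
Node d (S = 112): continuation = 1/1.04·[0.9600·16.4000 + 0.0400·44.4000] = 16.8462; exercise value = 22.0000 > continuation, so V_d = 22.0000 (exercise)
Node 0 (S = 140): continuation = 1/1.04·[0.9600·0.6308 + 0.0400·22.0000] = 1.4284; exercise value = 0.0000 ≤ continuation, so V_0 = 1.4284

$1.43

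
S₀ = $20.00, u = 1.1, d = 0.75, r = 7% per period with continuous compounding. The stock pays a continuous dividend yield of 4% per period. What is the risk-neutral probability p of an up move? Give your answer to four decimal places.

Per-period risk-free factor R = e^0.07 = 1.0725; dividend-adjusted growth = e^(0.07−0.04) = 1.0305.
Risk-neutral probability p = (1.0305 − 0.75)/(1.1 − 0.75) = 0.2805/0.3500 = 0.8013

p = 0.8013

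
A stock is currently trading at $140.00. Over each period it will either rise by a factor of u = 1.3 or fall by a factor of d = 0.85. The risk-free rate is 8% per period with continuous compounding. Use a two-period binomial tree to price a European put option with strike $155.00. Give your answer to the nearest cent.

$10.77

Risk-neutral probability p = (e^0.08 − 0.85)/(1.3 − 0.85) = 0.2333/0.4500 = 0.5184
Terminal stock prices: S_uu = 236.6, S_ud = 154.7, S_dd = 101.1
Terminal payoffs (K − S): max(-81.6, 0) = 0, max(0.3, 0) = 0.3, max(53.85, 0) = 53.85
Node u (S = 182): V_u = e^(−0.08)·[0.5184·0.0000 + 0.4816·0.3000] = 0.1334
Node d (S = 119): V_d = e^(−0.08)·[0.5184·0.3000 + 0.4816·53.8500] = 24.0830
Node 0 (S = 140): V_0 = e^(−0.08)·[0.5184·0.1334 + 0.4816·24.0830] = 10.7701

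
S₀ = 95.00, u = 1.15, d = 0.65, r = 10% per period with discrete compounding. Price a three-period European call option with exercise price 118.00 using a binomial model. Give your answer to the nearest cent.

14.51

Risk-neutral probability p = (1 + 0.1 − 0.65)/(1.15 − 0.65) = 0.4500/0.5000 = 0.9000
Terminal stock prices: S_uuu = 144.5, S_uud = 81.66, S_udd = 46.16, S_ddd = 26.09
Terminal payoffs (S − K): max(26.48, 0) = 26.48, max(-36.34, 0) = 0, max(-71.84, 0) = 0, max(-91.91, 0) = 0
Node uu (S = 125.6): V_uu = 1/1.1·[0.9000·26.4831 + 0.1000·0.0000] = 21.6680
Node ud (S = 71.01): V_ud = 1/1.1·[0.9000·0.0000 + 0.1000·0.0000] = 0.0000
Node dd (S = 40.14): V_dd = 1/1.1·[0.9000·0.0000 + 0.1000·0.0000] = 0.0000
Node u (S = 109.2): V_u = 1/1.1·[0.9000·21.6680 + 0.1000·0.0000] = 17.7284
Node d (S = 61.75): V_d = 1/1.1·[0.9000·0.0000 + 0.1000·0.0000] = 0.0000
Node 0 (S = 95): V_0 = 1/1.1·[0.9000·17.7284 + 0.1000·0.0000] = 14.5050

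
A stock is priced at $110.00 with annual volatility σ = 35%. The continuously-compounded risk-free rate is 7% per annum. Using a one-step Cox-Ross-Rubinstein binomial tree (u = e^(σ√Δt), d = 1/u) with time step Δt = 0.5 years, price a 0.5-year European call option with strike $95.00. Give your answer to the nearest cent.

CRR parameters: u = e^(σ√Δt) = e^(0.35·√0.5) = 1.2808, d = 1/u = 0.7808
Per-period rate: rΔt = 0.07·0.5 = 0.035, so R = e^0.035 = 1.0356
Risk-neutral probability p = (e^0.035 − 0.7808)/(1.2808 − 0.7808) = 0.2549/0.5000 = 0.5097
Terminal stock prices: S_u = 140.9, S_d = 85.88
Terminal payoffs (S − K): max(45.89, 0) = 45.89, max(-9.116, 0) = 0
Node 0 (S = 110): V_0 = e^(−0.035)·[0.5097·45.8884 + 0.4903·0.0000] = 22.5837

$22.58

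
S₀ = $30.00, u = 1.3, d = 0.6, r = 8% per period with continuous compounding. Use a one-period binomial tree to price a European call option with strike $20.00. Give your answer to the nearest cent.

$12.11

Risk-neutral probability p = (e^0.08 − 0.6)/(1.3 − 0.6) = 0.4833/0.7000 = 0.6904
Terminal stock prices: S_u = 39, S_d = 18
Terminal payoffs (S − K): max(19, 0) = 19, max(-2, 0) = 0
Node 0 (S = 30): V_0 = e^(−0.08)·[0.6904·19.0000 + 0.3096·0.0000] = 12.1092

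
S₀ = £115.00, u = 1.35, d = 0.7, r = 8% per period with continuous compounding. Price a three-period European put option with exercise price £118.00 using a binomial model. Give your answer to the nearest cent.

Risk-neutral probability p = (e^0.08 − 0.7)/(1.35 − 0.7) = 0.3833/0.6500 = 0.5897
Terminal stock prices: S_uuu = 282.9, S_uud = 146.7, S_udd = 76.07, S_ddd = 39.44
Terminal payoffs (K − S): max(-164.9, 0) = 0, max(-28.71, 0) = 0, max(41.93, 0) = 41.93, max(78.56, 0) = 78.56
Node uu (S = 209.6): V_uu = e^(−0.08)·[0.5897·0.0000 + 0.4103·0.0000] = 0.0000
Node ud (S = 108.7): V_ud = e^(−0.08)·[0.5897·0.0000 + 0.4103·41.9275] = 15.8813
Node dd (S = 56.35): V_dd = e^(−0.08)·[0.5897·41.9275 + 0.4103·78.5550] = 52.5777
Node u (S = 155.2): V_u = e^(−0.08)·[0.5897·0.0000 + 0.4103·15.8813] = 6.0155
Node d (S = 80.5): V_d = e^(−0.08)·[0.5897·15.8813 + 0.4103·52.5777] = 28.5602
Node 0 (S = 115): V_0 = e^(−0.08)·[0.5897·6.0155 + 0.4103·28.5602] = 14.0925

£14.09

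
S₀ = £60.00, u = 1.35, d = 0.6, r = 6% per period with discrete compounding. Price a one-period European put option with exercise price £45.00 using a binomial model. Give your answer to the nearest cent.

£3.28

Risk-neutral probability p = (1 + 0.06 − 0.6)/(1.35 − 0.6) = 0.4600/0.7500 = 0.6133
Terminal stock prices: S_u = 81, S_d = 36
Terminal payoffs (K − S): max(-36, 0) = 0, max(9, 0) = 9
Node 0 (S = 60): V_0 = 1/1.06·[0.6133·0.0000 + 0.3867·9.0000] = 3.2830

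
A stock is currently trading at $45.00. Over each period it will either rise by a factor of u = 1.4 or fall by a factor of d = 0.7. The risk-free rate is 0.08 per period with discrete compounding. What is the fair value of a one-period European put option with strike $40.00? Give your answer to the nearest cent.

Risk-neutral probability p = (1 + 0.08 − 0.7)/(1.4 − 0.7) = 0.3800/0.7000 = 0.5429
Terminal stock prices: S_u = 63, S_d = 31.5
Terminal payoffs (K − S): max(-23, 0) = 0, max(8.5, 0) = 8.5
Node 0 (S = 45): V_0 = 1/1.08·[0.5429·0.0000 + 0.4571·8.5000] = 3.5979

$3.60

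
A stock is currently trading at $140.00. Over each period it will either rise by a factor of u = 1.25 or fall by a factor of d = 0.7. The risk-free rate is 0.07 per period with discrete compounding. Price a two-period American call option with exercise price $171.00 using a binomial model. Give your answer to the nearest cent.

Risk-neutral probability p = (1 + 0.07 − 0.7)/(1.25 − 0.7) = 0.3700/0.5500 = 0.6727
Terminal stock prices: S_uu = 218.8, S_ud = 122.5, S_dd = 68.6
Terminal payoffs (S − K): max(47.75, 0) = 47.75, max(-48.5, 0) = 0, max(-102.4, 0) = 0
Node u (S = 175): continuation = 1/1.07·[0.6727·47.7500 + 0.3273·0.0000] = 30.0212; exercise value = 4.0000 ≤ continuation, so V_u = 30.0212
Node d (S = 98): continuation = 1/1.07·[0.6727·0.0000 + 0.3273·0.0000] = 0.0000; exercise value = 0.0000 ≤ continuation, so V_d = 0.0000
Node 0 (S = 140): continuation = 1/1.07·[0.6727·30.0212 + 0.3273·0.0000] = 18.8749; exercise value = 0.0000 ≤ continuation, so V_0 = 18.8749

$18.87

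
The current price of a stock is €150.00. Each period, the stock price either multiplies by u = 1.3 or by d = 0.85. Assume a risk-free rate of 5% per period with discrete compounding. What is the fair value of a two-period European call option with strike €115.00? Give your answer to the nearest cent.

€47.55

Risk-neutral probability p = (1 + 0.05 − 0.85)/(1.3 − 0.85) = 0.2000/0.4500 = 0.4444
Terminal stock prices: S_uu = 253.5, S_ud = 165.8, S_dd = 108.4
Terminal payoffs (S − K): max(138.5, 0) = 138.5, max(50.75, 0) = 50.75, max(-6.625, 0) = 0
Node u (S = 195): V_u = 1/1.05·[0.4444·138.5000 + 0.5556·50.7500] = 85.4762
Node d (S = 127.5): V_d = 1/1.05·[0.4444·50.7500 + 0.5556·0.0000] = 21.4815
Node 0 (S = 150): V_0 = 1/1.05·[0.4444·85.4762 + 0.5556·21.4815] = 47.5463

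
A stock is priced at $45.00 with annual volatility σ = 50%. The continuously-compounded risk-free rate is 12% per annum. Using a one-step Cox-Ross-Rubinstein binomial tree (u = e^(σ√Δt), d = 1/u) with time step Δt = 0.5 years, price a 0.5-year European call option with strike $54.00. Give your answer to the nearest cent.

$4.73

CRR parameters: u = e^(σ√Δt) = e^(0.5·√0.5) = 1.4241, d = 1/u = 0.7022
Per-period rate: rΔt = 0.12·0.5 = 0.06, so R = e^0.06 = 1.0618
Risk-neutral probability p = (e^0.06 − 0.7022)/(1.4241 − 0.7022) = 0.3596/0.7219 = 0.4982
Terminal stock prices: S_u = 64.09, S_d = 31.6
Terminal payoffs (S − K): max(10.09, 0) = 10.09, max(-22.4, 0) = 0
Node 0 (S = 45): V_0 = e^(−0.06)·[0.4982·10.0854 + 0.5018·0.0000] = 4.7317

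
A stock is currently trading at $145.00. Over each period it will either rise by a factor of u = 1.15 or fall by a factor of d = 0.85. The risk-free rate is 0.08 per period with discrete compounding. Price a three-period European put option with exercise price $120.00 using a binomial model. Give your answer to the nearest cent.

$0.31

Risk-neutral probability p = (1 + 0.08 − 0.85)/(1.15 − 0.85) = 0.2300/0.3000 = 0.7667
Terminal stock prices: S_uuu = 220.5, S_uud = 163, S_udd = 120.5, S_ddd = 89.05
Terminal payoffs (K − S): max(-100.5, 0) = 0, max(-43, 0) = 0, max(-0.4769, 0) = 0, max(30.95, 0) = 30.95
Node uu (S = 191.8): V_uu = 1/1.08·[0.7667·0.0000 + 0.2333·0.0000] = 0.0000
Node ud (S = 141.7): V_ud = 1/1.08·[0.7667·0.0000 + 0.2333·0.0000] = 0.0000
Node dd (S = 104.8): V_dd = 1/1.08·[0.7667·0.0000 + 0.2333·30.9519] = 6.6871
Node u (S = 166.8): V_u = 1/1.08·[0.7667·0.0000 + 0.2333·0.0000] = 0.0000
Node d (S = 123.2): V_d = 1/1.08·[0.7667·0.0000 + 0.2333·6.6871] = 1.4448
Node 0 (S = 145): V_0 = 1/1.08·[0.7667·0.0000 + 0.2333·1.4448] = 0.3121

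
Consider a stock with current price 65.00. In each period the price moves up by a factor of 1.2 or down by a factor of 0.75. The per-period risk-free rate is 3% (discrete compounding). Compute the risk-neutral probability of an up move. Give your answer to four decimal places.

p = 0.6222

Risk-neutral probability p = (1 + 0.03 − 0.75)/(1.2 − 0.75) = 0.2800/0.4500 = 0.6222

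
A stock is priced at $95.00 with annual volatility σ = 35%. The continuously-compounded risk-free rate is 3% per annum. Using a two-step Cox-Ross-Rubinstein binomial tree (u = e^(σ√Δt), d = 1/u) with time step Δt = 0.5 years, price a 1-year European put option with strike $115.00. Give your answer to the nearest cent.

CRR parameters: u = e^(σ√Δt) = e^(0.35·√0.5) = 1.2808, d = 1/u = 0.7808
Per-period rate: rΔt = 0.03·0.5 = 0.015, so R = e^0.015 = 1.0151
Risk-neutral probability p = (e^0.015 − 0.7808)/(1.2808 − 0.7808) = 0.2344/0.5000 = 0.4687
Terminal stock prices: S_uu = 155.8, S_ud = 95, S_dd = 57.91
Terminal payoffs (K − S): max(-40.84, 0) = 0, max(20, 0) = 20, max(57.09, 0) = 57.09
Node u (S = 121.7): V_u = e^(−0.015)·[0.4687·0.0000 + 0.5313·20.0000] = 10.4685
Node d (S = 74.17): V_d = e^(−0.015)·[0.4687·20.0000 + 0.5313·57.0893] = 39.1157
Node 0 (S = 95): V_0 = e^(−0.015)·[0.4687·10.4685 + 0.5313·39.1157] = 25.3072

$25.31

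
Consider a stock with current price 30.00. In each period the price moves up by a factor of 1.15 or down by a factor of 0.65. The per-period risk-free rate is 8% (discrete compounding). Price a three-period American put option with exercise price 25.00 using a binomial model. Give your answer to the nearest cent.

Risk-neutral probability p = (1 + 0.08 − 0.65)/(1.15 − 0.65) = 0.4300/0.5000 = 0.8600
Terminal stock prices: S_uuu = 45.63, S_uud = 25.79, S_udd = 14.58, S_ddd = 8.239
Terminal payoffs (K − S): max(-20.63, 0) = 0, max(-0.7888, 0) = 0, max(10.42, 0) = 10.42, max(16.76, 0) = 16.76
Node uu (S = 39.67): continuation = 1/1.08·[0.8600·0.0000 + 0.1400·0.0000] = 0.0000; exercise value = 0.0000 ≤ continuation, so V_uu = 0.0000
Node ud (S = 22.43): continuation = 1/1.08·[0.8600·0.0000 + 0.1400·10.4237] = 1.3512; exercise value = 2.5750 > continuation, so V_ud = 2.5750 (exercise)
Node dd (S = 12.68): continuation = 1/1.08·[0.8600·10.4237 + 0.1400·16.7613] = 10.4731; exercise value = 12.3250 > continuation, so V_dd = 12.3250 (exercise)
Node u (S = 34.5): continuation = 1/1.08·[0.8600·0.0000 + 0.1400·2.5750] = 0.3338; exercise value = 0.0000 ≤ continuation, so V_u = 0.3338
Node d (S = 19.5): continuation = 1/1.08·[0.8600·2.5750 + 0.1400·12.3250] = 3.6481; exercise value = 5.5000 > continuation, so V_d = 5.5000 (exercise)
Node 0 (S = 30): continuation = 1/1.08·[0.8600·0.3338 + 0.1400·5.5000] = 0.9788; exercise value = 0.0000 ≤ continuation, so V_0 = 0.9788

0.98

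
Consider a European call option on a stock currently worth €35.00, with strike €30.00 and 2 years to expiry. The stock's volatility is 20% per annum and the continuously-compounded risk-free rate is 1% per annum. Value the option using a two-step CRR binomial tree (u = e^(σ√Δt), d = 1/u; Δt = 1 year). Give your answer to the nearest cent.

CRR parameters: u = e^(σ√Δt) = e^(0.2·√1) = 1.2214, d = 1/u = 0.8187
Per-period rate: rΔt = 0.01·1 = 0.01, so R = e^0.01 = 1.0101
Risk-neutral probability p = (e^0.01 − 0.8187)/(1.2214 − 0.8187) = 0.1913/0.4027 = 0.4751
Terminal stock prices: S_uu = 52.21, S_ud = 35, S_dd = 23.46
Terminal payoffs (S − K): max(22.21, 0) = 22.21, max(5, 0) = 5, max(-6.539, 0) = 0
Node u (S = 42.75): V_u = e^(−0.01)·[0.4751·22.2139 + 0.5249·5.0000] = 13.0476
Node d (S = 28.66): V_d = e^(−0.01)·[0.4751·5.0000 + 0.5249·0.0000] = 2.3520
Node 0 (S = 35): V_0 = e^(−0.01)·[0.4751·13.0476 + 0.5249·2.3520] = 7.3598

€7.36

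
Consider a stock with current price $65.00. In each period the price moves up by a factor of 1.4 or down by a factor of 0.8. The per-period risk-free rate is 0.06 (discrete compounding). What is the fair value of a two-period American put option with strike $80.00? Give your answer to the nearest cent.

$16.54

Risk-neutral probability p = (1 + 0.06 − 0.8)/(1.4 − 0.8) = 0.2600/0.6000 = 0.4333
Terminal stock prices: S_uu = 127.4, S_ud = 72.8, S_dd = 41.6
Terminal payoffs (K − S): max(-47.4, 0) = 0, max(7.2, 0) = 7.2, max(38.4, 0) = 38.4
Node u (S = 91): continuation = 1/1.06·[0.4333·0.0000 + 0.5667·7.2000] = 3.8491; exercise value = 0.0000 ≤ continuation, so V_u = 3.8491
Node d (S = 52): continuation = 1/1.06·[0.4333·7.2000 + 0.5667·38.4000] = 23.4717; exercise value = 28.0000 > continuation, so V_d = 28.0000 (exercise)
Node 0 (S = 65): continuation = 1/1.06·[0.4333·3.8491 + 0.5667·28.0000] = 16.5421; exercise value = 15.0000 ≤ continuation, so V_0 = 16.5421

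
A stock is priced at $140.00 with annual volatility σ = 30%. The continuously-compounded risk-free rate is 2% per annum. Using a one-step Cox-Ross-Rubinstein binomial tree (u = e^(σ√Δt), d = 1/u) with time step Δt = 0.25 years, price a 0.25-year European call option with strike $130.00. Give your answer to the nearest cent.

$15.57

CRR parameters: u = e^(σ√Δt) = e^(0.3·√0.25) = 1.1618, d = 1/u = 0.8607
Per-period rate: rΔt = 0.02·0.25 = 0.005, so R = e^0.005 = 1.0050
Risk-neutral probability p = (e^0.005 − 0.8607)/(1.1618 − 0.8607) = 0.1443/0.3011 = 0.4792
Terminal stock prices: S_u = 162.7, S_d = 120.5
Terminal payoffs (S − K): max(32.66, 0) = 32.66, max(-9.501, 0) = 0
Node 0 (S = 140): V_0 = e^(−0.005)·[0.4792·32.6568 + 0.5208·0.0000] = 15.5716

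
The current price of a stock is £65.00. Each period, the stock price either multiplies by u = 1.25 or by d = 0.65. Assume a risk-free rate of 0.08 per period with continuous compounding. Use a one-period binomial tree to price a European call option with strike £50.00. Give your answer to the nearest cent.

£20.83

Risk-neutral probability p = (e^0.08 − 0.65)/(1.25 − 0.65) = 0.4333/0.6000 = 0.7221
Terminal stock prices: S_u = 81.25, S_d = 42.25
Terminal payoffs (S − K): max(31.25, 0) = 31.25, max(-7.75, 0) = 0
Node 0 (S = 65): V_0 = e^(−0.08)·[0.7221·31.2500 + 0.2779·0.0000] = 20.8320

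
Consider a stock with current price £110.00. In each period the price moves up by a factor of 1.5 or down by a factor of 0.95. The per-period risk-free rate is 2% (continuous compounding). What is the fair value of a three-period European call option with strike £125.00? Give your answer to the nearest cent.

£11.47

Risk-neutral probability p = (e^0.02 − 0.95)/(1.5 − 0.95) = 0.0702/0.5500 = 0.1276
Terminal stock prices: S_uuu = 371.2, S_uud = 235.1, S_udd = 148.9, S_ddd = 94.31
Terminal payoffs (S − K): max(246.2, 0) = 246.2, max(110.1, 0) = 110.1, max(23.91, 0) = 23.91, max(-30.69, 0) = 0
Node uu (S = 247.5): V_uu = e^(−0.02)·[0.1276·246.2500 + 0.8724·110.1250] = 124.9752
Node ud (S = 156.8): V_ud = e^(−0.02)·[0.1276·110.1250 + 0.8724·23.9125] = 34.2252
Node dd (S = 99.27): V_dd = e^(−0.02)·[0.1276·23.9125 + 0.8724·0.0000] = 2.9917
Node u (S = 165): V_u = e^(−0.02)·[0.1276·124.9752 + 0.8724·34.2252] = 44.9013
Node d (S = 104.5): V_d = e^(−0.02)·[0.1276·34.2252 + 0.8724·2.9917] = 6.8401
Node 0 (S = 110): V_0 = e^(−0.02)·[0.1276·44.9013 + 0.8724·6.8401] = 11.4666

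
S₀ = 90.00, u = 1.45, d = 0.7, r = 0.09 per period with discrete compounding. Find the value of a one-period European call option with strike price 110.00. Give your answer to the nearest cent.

Risk-neutral probability p = (1 + 0.09 − 0.7)/(1.45 − 0.7) = 0.3900/0.7500 = 0.5200
Terminal stock prices: S_u = 130.5, S_d = 63
Terminal payoffs (S − K): max(20.5, 0) = 20.5, max(-47, 0) = 0
Node 0 (S = 90): V_0 = 1/1.09·[0.5200·20.5000 + 0.4800·0.0000] = 9.7798

9.78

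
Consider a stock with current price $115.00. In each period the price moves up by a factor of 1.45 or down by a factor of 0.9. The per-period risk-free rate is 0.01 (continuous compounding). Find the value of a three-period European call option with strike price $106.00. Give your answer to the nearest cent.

Risk-neutral probability p = (e^0.01 − 0.9)/(1.45 − 0.9) = 0.1101/0.5500 = 0.2001
Terminal stock prices: S_uuu = 350.6, S_uud = 217.6, S_udd = 135.1, S_ddd = 83.84
Terminal payoffs (S − K): max(244.6, 0) = 244.6, max(111.6, 0) = 111.6, max(29.07, 0) = 29.07, max(-22.16, 0) = 0
Node uu (S = 241.8): V_uu = e^(−0.01)·[0.2001·244.5919 + 0.7999·111.6087] = 136.8422
Node ud (S = 150.1): V_ud = e^(−0.01)·[0.2001·111.6087 + 0.7999·29.0675] = 45.1297
Node dd (S = 93.15): V_dd = e^(−0.01)·[0.2001·29.0675 + 0.7999·0.0000] = 5.7583
Node u (S = 166.8): V_u = e^(−0.01)·[0.2001·136.8422 + 0.7999·45.1297] = 62.8489
Node d (S = 103.5): V_d = e^(−0.01)·[0.2001·45.1297 + 0.7999·5.7583] = 13.5005
Node 0 (S = 115): V_0 = e^(−0.01)·[0.2001·62.8489 + 0.7999·13.5005] = 23.1421

$23.14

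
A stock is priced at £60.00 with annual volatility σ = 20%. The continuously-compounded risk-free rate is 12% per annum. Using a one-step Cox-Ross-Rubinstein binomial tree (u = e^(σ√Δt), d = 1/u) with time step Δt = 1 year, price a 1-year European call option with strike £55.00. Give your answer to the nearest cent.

£12.43

CRR parameters: u = e^(σ√Δt) = e^(0.2·√1) = 1.2214, d = 1/u = 0.8187
Per-period rate: rΔt = 0.12·1 = 0.12, so R = e^0.12 = 1.1275
Risk-neutral probability p = (e^0.12 − 0.8187)/(1.2214 − 0.8187) = 0.3088/0.4027 = 0.7668
Terminal stock prices: S_u = 73.28, S_d = 49.12
Terminal payoffs (S − K): max(18.28, 0) = 18.28, max(-5.876, 0) = 0
Node 0 (S = 60): V_0 = e^(−0.12)·[0.7668·18.2842 + 0.2332·0.0000] = 12.4348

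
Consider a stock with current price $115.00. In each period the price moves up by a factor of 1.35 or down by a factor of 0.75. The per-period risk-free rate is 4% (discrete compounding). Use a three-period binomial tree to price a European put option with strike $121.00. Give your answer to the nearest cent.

$20.47

Risk-neutral probability p = (1 + 0.04 − 0.75)/(1.35 − 0.75) = 0.2900/0.6000 = 0.4833
Terminal stock prices: S_uuu = 282.9, S_uud = 157.2, S_udd = 87.33, S_ddd = 48.52
Terminal payoffs (K − S): max(-161.9, 0) = 0, max(-36.19, 0) = 0, max(33.67, 0) = 33.67, max(72.48, 0) = 72.48
Node uu (S = 209.6): V_uu = 1/1.04·[0.4833·0.0000 + 0.5167·0.0000] = 0.0000
Node ud (S = 116.4): V_ud = 1/1.04·[0.4833·0.0000 + 0.5167·33.6719] = 16.7280
Node dd (S = 64.69): V_dd = 1/1.04·[0.4833·33.6719 + 0.5167·72.4844] = 51.6587
Node u (S = 155.2): V_u = 1/1.04·[0.4833·0.0000 + 0.5167·16.7280] = 8.3104
Node d (S = 86.25): V_d = 1/1.04·[0.4833·16.7280 + 0.5167·51.6587] = 33.4380
Node 0 (S = 115): V_0 = 1/1.04·[0.4833·8.3104 + 0.5167·33.4380] = 20.4740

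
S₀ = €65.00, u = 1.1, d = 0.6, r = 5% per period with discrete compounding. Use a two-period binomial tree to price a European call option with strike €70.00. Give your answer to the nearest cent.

Risk-neutral probability p = (1 + 0.05 − 0.6)/(1.1 − 0.6) = 0.4500/0.5000 = 0.9000
Terminal stock prices: S_uu = 78.65, S_ud = 42.9, S_dd = 23.4
Terminal payoffs (S − K): max(8.65, 0) = 8.65, max(-27.1, 0) = 0, max(-46.6, 0) = 0
Node u (S = 71.5): V_u = 1/1.05·[0.9000·8.6500 + 0.1000·0.0000] = 7.4143
Node d (S = 39): V_d = 1/1.05·[0.9000·0.0000 + 0.1000·0.0000] = 0.0000
Node 0 (S = 65): V_0 = 1/1.05·[0.9000·7.4143 + 0.1000·0.0000] = 6.3551

€6.36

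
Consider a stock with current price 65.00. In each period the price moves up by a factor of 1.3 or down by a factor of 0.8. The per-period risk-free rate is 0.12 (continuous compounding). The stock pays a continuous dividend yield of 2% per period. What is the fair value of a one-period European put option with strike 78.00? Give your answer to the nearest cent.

Per-period risk-free factor R = e^0.12 = 1.1275; dividend-adjusted growth = e^(0.12−0.02) = 1.1052.
Risk-neutral probability p = (1.1052 − 0.8)/(1.3 − 0.8) = 0.3052/0.5000 = 0.6103
Terminal stock prices: S_u = 84.5, S_d = 52
Terminal payoffs (K − S): max(-6.5, 0) = 0, max(26, 0) = 26
Node 0 (S = 65): V_0 = e^(−0.12)·[0.6103·0.0000 + 0.3897·26.0000] = 8.9855

8.99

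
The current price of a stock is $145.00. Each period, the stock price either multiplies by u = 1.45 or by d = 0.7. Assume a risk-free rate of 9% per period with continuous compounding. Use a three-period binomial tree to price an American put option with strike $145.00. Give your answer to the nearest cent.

Risk-neutral probability p = (e^0.09 − 0.7)/(1.45 − 0.7) = 0.3942/0.7500 = 0.5256
Terminal stock prices: S_uuu = 442.1, S_uud = 213.4, S_udd = 103, S_ddd = 49.73
Terminal payoffs (K − S): max(-297.1, 0) = 0, max(-68.4, 0) = 0, max(41.98, 0) = 41.98, max(95.27, 0) = 95.27
Node uu (S = 304.9): continuation = e^(−0.09)·[0.5256·0.0000 + 0.4744·0.0000] = 0.0000; exercise value = 0.0000 ≤ continuation, so V_uu = 0.0000
Node ud (S = 147.2): continuation = e^(−0.09)·[0.5256·0.0000 + 0.4744·41.9775] = 18.2015; exercise value = 0.0000 ≤ continuation, so V_ud = 18.2015
Node dd (S = 71.05): continuation = e^(−0.09)·[0.5256·41.9775 + 0.4744·95.2650] = 61.4700; exercise value = 73.9500 > continuation, so V_dd = 73.9500 (exercise)
Node u (S = 210.2): continuation = e^(−0.09)·[0.5256·0.0000 + 0.4744·18.2015] = 7.8922; exercise value = 0.0000 ≤ continuation, so V_u = 7.8922
Node d (S = 101.5): continuation = e^(−0.09)·[0.5256·18.2015 + 0.4744·73.9500] = 40.8075; exercise value = 43.5000 > continuation, so V_d = 43.5000 (exercise)
Node 0 (S = 145): continuation = e^(−0.09)·[0.5256·7.8922 + 0.4744·43.5000] = 22.6525; exercise value = 0.0000 ≤ continuation, so V_0 = 22.6525

$22.65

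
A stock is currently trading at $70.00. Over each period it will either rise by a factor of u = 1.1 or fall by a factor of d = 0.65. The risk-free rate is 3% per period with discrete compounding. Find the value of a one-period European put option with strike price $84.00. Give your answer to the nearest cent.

Risk-neutral probability p = (1 + 0.03 − 0.65)/(1.1 − 0.65) = 0.3800/0.4500 = 0.8444
Terminal stock prices: S_u = 77, S_d = 45.5
Terminal payoffs (K − S): max(7, 0) = 7, max(38.5, 0) = 38.5
Node 0 (S = 70): V_0 = 1/1.03·[0.8444·7.0000 + 0.1556·38.5000] = 11.5534

$11.55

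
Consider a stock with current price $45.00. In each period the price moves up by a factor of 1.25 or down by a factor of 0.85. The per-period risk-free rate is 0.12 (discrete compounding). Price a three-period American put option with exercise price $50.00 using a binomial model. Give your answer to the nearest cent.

Risk-neutral probability p = (1 + 0.12 − 0.85)/(1.25 − 0.85) = 0.2700/0.4000 = 0.6750
Terminal stock prices: S_uuu = 87.89, S_uud = 59.77, S_udd = 40.64, S_ddd = 27.64
Terminal payoffs (K − S): max(-37.89, 0) = 0, max(-9.766, 0) = 0, max(9.359, 0) = 9.359, max(22.36, 0) = 22.36
Node uu (S = 70.31): continuation = 1/1.12·[0.6750·0.0000 + 0.3250·0.0000] = 0.0000; exercise value = 0.0000 ≤ continuation, so V_uu = 0.0000
Node ud (S = 47.81): continuation = 1/1.12·[0.6750·0.0000 + 0.3250·9.3594] = 2.7159; exercise value = 2.1875 ≤ continuation, so V_ud = 2.7159
Node dd (S = 32.51): continuation = 1/1.12·[0.6750·9.3594 + 0.3250·22.3644] = 12.1304; exercise value = 17.4875 > continuation, so V_dd = 17.4875 (exercise)
Node u (S = 56.25): continuation = 1/1.12·[0.6750·0.0000 + 0.3250·2.7159] = 0.7881; exercise value = 0.0000 ≤ continuation, so V_u = 0.7881
Node d (S = 38.25): continuation = 1/1.12·[0.6750·2.7159 + 0.3250·17.4875] = 6.7113; exercise value = 11.7500 > continuation, so V_d = 11.7500 (exercise)
Node 0 (S = 45): continuation = 1/1.12·[0.6750·0.7881 + 0.3250·11.7500] = 3.8846; exercise value = 5.0000 > continuation, so V_0 = 5.0000 (exercise)

$5.00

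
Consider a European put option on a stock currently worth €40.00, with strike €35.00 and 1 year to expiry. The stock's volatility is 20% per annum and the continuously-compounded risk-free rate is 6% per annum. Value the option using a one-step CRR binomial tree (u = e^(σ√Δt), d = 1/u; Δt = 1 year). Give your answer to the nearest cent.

CRR parameters: u = e^(σ√Δt) = e^(0.2·√1) = 1.2214, d = 1/u = 0.8187
Per-period rate: rΔt = 0.06·1 = 0.06, so R = e^0.06 = 1.0618
Risk-neutral probability p = (e^0.06 − 0.8187)/(1.2214 − 0.8187) = 0.2431/0.4027 = 0.6037
Terminal stock prices: S_u = 48.86, S_d = 32.75
Terminal payoffs (K − S): max(-13.86, 0) = 0, max(2.251, 0) = 2.251
Node 0 (S = 40): V_0 = e^(−0.06)·[0.6037·0.0000 + 0.3963·2.2508] = 0.8400

€0.84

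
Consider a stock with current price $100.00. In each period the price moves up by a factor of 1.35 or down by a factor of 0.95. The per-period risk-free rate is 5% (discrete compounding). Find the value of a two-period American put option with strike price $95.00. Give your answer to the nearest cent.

Risk-neutral probability p = (1 + 0.05 − 0.95)/(1.35 − 0.95) = 0.1000/0.4000 = 0.2500
Terminal stock prices: S_uu = 182.3, S_ud = 128.2, S_dd = 90.25
Terminal payoffs (K − S): max(-87.25, 0) = 0, max(-33.25, 0) = 0, max(4.75, 0) = 4.75
Node u (S = 135): continuation = 1/1.05·[0.2500·0.0000 + 0.7500·0.0000] = 0.0000; exercise value = 0.0000 ≤ continuation, so V_u = 0.0000
Node d (S = 95): continuation = 1/1.05·[0.2500·0.0000 + 0.7500·4.7500] = 3.3929; exercise value = 0.0000 ≤ continuation, so V_d = 3.3929
Node 0 (S = 100): continuation = 1/1.05·[0.2500·0.0000 + 0.7500·3.3929] = 2.4235; exercise value = 0.0000 ≤ continuation, so V_0 = 2.4235

$2.42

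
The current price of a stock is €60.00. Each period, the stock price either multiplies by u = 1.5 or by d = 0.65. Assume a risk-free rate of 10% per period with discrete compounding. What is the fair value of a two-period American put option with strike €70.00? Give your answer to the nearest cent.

Risk-neutral probability p = (1 + 0.1 − 0.65)/(1.5 − 0.65) = 0.4500/0.8500 = 0.5294
Terminal stock prices: S_uu = 135, S_ud = 58.5, S_dd = 25.35
Terminal payoffs (K − S): max(-65, 0) = 0, max(11.5, 0) = 11.5, max(44.65, 0) = 44.65
Node u (S = 90): continuation = 1/1.1·[0.5294·0.0000 + 0.4706·11.5000] = 4.9198; exercise value = 0.0000 ≤ continuation, so V_u = 4.9198
Node d (S = 39): continuation = 1/1.1·[0.5294·11.5000 + 0.4706·44.6500] = 24.6364; exercise value = 31.0000 > continuation, so V_d = 31.0000 (exercise)
Node 0 (S = 60): continuation = 1/1.1·[0.5294·4.9198 + 0.4706·31.0000] = 15.6298; exercise value = 10.0000 ≤ continuation, so V_0 = 15.6298

€15.63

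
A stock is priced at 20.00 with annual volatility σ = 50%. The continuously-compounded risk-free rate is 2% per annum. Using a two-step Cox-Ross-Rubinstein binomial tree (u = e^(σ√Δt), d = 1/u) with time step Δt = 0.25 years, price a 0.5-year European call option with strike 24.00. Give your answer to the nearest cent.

1.78

CRR parameters: u = e^(σ√Δt) = e^(0.5·√0.25) = 1.2840, d = 1/u = 0.7788
Per-period rate: rΔt = 0.02·0.25 = 0.005, so R = e^0.005 = 1.0050
Risk-neutral probability p = (e^0.005 − 0.7788)/(1.2840 − 0.7788) = 0.2262/0.5052 = 0.4477
Terminal stock prices: S_uu = 32.97, S_ud = 20, S_dd = 12.13
Terminal payoffs (S − K): max(8.974, 0) = 8.974, max(-4, 0) = 0, max(-11.87, 0) = 0
Node u (S = 25.68): V_u = e^(−0.005)·[0.4477·8.9744 + 0.5523·0.0000] = 3.9982
Node d (S = 15.58): V_d = e^(−0.005)·[0.4477·0.0000 + 0.5523·0.0000] = 0.0000
Node 0 (S = 20): V_0 = e^(−0.005)·[0.4477·3.9982 + 0.5523·0.0000] = 1.7813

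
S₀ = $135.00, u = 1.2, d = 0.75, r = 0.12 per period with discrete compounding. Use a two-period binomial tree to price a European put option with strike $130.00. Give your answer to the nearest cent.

$3.34

Risk-neutral probability p = (1 + 0.12 − 0.75)/(1.2 − 0.75) = 0.3700/0.4500 = 0.8222
Terminal stock prices: S_uu = 194.4, S_ud = 121.5, S_dd = 75.94
Terminal payoffs (K − S): max(-64.4, 0) = 0, max(8.5, 0) = 8.5, max(54.06, 0) = 54.06
Node u (S = 162): V_u = 1/1.12·[0.8222·0.0000 + 0.1778·8.5000] = 1.3492
Node d (S = 101.2): V_d = 1/1.12·[0.8222·8.5000 + 0.1778·54.0625] = 14.8214
Node 0 (S = 135): V_0 = 1/1.12·[0.8222·1.3492 + 0.1778·14.8214] = 3.3431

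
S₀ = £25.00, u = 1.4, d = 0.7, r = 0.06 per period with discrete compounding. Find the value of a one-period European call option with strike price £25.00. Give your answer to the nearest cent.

Risk-neutral probability p = (1 + 0.06 − 0.7)/(1.4 − 0.7) = 0.3600/0.7000 = 0.5143
Terminal stock prices: S_u = 35, S_d = 17.5
Terminal payoffs (S − K): max(10, 0) = 10, max(-7.5, 0) = 0
Node 0 (S = 25): V_0 = 1/1.06·[0.5143·10.0000 + 0.4857·0.0000] = 4.8518

£4.85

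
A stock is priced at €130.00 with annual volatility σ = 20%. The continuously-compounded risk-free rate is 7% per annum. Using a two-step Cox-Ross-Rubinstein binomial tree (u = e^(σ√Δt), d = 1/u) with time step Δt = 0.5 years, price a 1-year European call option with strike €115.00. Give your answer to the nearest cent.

€25.44

CRR parameters: u = e^(σ√Δt) = e^(0.2·√0.5) = 1.1519, d = 1/u = 0.8681
Per-period rate: rΔt = 0.07·0.5 = 0.035, so R = e^0.035 = 1.0356
Risk-neutral probability p = (e^0.035 − 0.8681)/(1.1519 − 0.8681) = 0.1675/0.2838 = 0.5902
Terminal stock prices: S_uu = 172.5, S_ud = 130, S_dd = 97.97
Terminal payoffs (S − K): max(57.5, 0) = 57.5, max(15, 0) = 15, max(-17.03, 0) = 0
Node u (S = 149.7): V_u = e^(−0.035)·[0.5902·57.4965 + 0.4098·15.0000] = 38.7037
Node d (S = 112.9): V_d = e^(−0.035)·[0.5902·15.0000 + 0.4098·0.0000] = 8.5488
Node 0 (S = 130): V_0 = e^(−0.035)·[0.5902·38.7037 + 0.4098·8.5488] = 25.4406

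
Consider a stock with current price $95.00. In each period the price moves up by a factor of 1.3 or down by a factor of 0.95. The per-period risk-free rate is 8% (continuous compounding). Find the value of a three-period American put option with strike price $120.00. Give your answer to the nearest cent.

Risk-neutral probability p = (e^0.08 − 0.95)/(1.3 − 0.95) = 0.1333/0.3500 = 0.3808
Terminal stock prices: S_uuu = 208.7, S_uud = 152.5, S_udd = 111.5, S_ddd = 81.45
Terminal payoffs (K − S): max(-88.72, 0) = 0, max(-32.52, 0) = 0, max(8.541, 0) = 8.541, max(38.55, 0) = 38.55
Node uu (S = 160.6): continuation = e^(−0.08)·[0.3808·0.0000 + 0.6192·0.0000] = 0.0000; exercise value = 0.0000 ≤ continuation, so V_uu = 0.0000
Node ud (S = 117.3): continuation = e^(−0.08)·[0.3808·0.0000 + 0.6192·8.5413] = 4.8820; exercise value = 2.6750 ≤ continuation, so V_ud = 4.8820
Node dd (S = 85.74): continuation = e^(−0.08)·[0.3808·8.5413 + 0.6192·38.5494] = 25.0365; exercise value = 34.2625 > continuation, so V_dd = 34.2625 (exercise)
Node u (S = 123.5): continuation = e^(−0.08)·[0.3808·0.0000 + 0.6192·4.8820] = 2.7904; exercise value = 0.0000 ≤ continuation, so V_u = 2.7904
Node d (S = 90.25): continuation = e^(−0.08)·[0.3808·4.8820 + 0.6192·34.2625] = 21.2998; exercise value = 29.7500 > continuation, so V_d = 29.7500 (exercise)
Node 0 (S = 95): continuation = e^(−0.08)·[0.3808·2.7904 + 0.6192·29.7500] = 17.9853; exercise value = 25.0000 > continuation, so V_0 = 25.0000 (exercise)

$25.00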